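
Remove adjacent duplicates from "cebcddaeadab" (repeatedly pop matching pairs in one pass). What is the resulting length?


Input: cebcddaeadab
Stack-based adjacent duplicate removal:
  Read 'c': push. Stack: c
  Read 'e': push. Stack: ce
  Read 'b': push. Stack: ceb
  Read 'c': push. Stack: cebc
  Read 'd': push. Stack: cebcd
  Read 'd': matches stack top 'd' => pop. Stack: cebc
  Read 'a': push. Stack: cebca
  Read 'e': push. Stack: cebcae
  Read 'a': push. Stack: cebcaea
  Read 'd': push. Stack: cebcaead
  Read 'a': push. Stack: cebcaeada
  Read 'b': push. Stack: cebcaeadab
Final stack: "cebcaeadab" (length 10)

10


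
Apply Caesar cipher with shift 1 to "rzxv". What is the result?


Caesar cipher: shift "rzxv" by 1
  'r' (pos 17) + 1 = pos 18 = 's'
  'z' (pos 25) + 1 = pos 0 = 'a'
  'x' (pos 23) + 1 = pos 24 = 'y'
  'v' (pos 21) + 1 = pos 22 = 'w'
Result: sayw

sayw


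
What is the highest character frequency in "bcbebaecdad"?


Input: bcbebaecdad
Character counts:
  'a': 2
  'b': 3
  'c': 2
  'd': 2
  'e': 2
Maximum frequency: 3

3


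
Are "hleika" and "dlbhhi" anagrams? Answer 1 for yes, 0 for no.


Strings: "hleika", "dlbhhi"
Sorted first:  aehikl
Sorted second: bdhhil
Differ at position 0: 'a' vs 'b' => not anagrams

0


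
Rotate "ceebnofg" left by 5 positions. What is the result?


Input: "ceebnofg", rotate left by 5
First 5 characters: "ceebn"
Remaining characters: "ofg"
Concatenate remaining + first: "ofg" + "ceebn" = "ofgceebn"

ofgceebn


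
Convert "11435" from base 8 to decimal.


Input: "11435" in base 8
Positional expansion:
  Digit '1' (value 1) x 8^4 = 4096
  Digit '1' (value 1) x 8^3 = 512
  Digit '4' (value 4) x 8^2 = 256
  Digit '3' (value 3) x 8^1 = 24
  Digit '5' (value 5) x 8^0 = 5
Sum = 4893

4893


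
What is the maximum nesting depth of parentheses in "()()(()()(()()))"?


Input: "()()(()()(()()))"
Tracking depth:
  Position 0 '(': depth becomes 1
  Position 1 ')': depth becomes 0
  Position 2 '(': depth becomes 1
  Position 3 ')': depth becomes 0
  Position 4 '(': depth becomes 1
  Position 5 '(': depth becomes 2
  Position 6 ')': depth becomes 1
  Position 7 '(': depth becomes 2
  Position 8 ')': depth becomes 1
  Position 9 '(': depth becomes 2
  Position 10 '(': depth becomes 3
  Position 11 ')': depth becomes 2
  Position 12 '(': depth becomes 3
  Position 13 ')': depth becomes 2
  Position 14 ')': depth becomes 1
  Position 15 ')': depth becomes 0
Maximum depth reached: 3

3


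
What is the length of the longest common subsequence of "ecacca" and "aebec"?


LCS of "ecacca" and "aebec"
DP table:
           a    e    b    e    c
      0    0    0    0    0    0
  e   0    0    1    1    1    1
  c   0    0    1    1    1    2
  a   0    1    1    1    1    2
  c   0    1    1    1    1    2
  c   0    1    1    1    1    2
  a   0    1    1    1    1    2
LCS length = dp[6][5] = 2

2


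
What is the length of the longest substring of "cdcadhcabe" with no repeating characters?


Input: "cdcadhcabe"
Sliding window (track last position of each char):
  Position 0 ('c'): window [0,0] length 1 -- new best
  Position 1 ('d'): window [0,1] length 2 -- new best
  Position 2 ('c'): repeat (last at 0), move window start to 1
  Position 2 ('c'): window [1,2] length 2
  Position 3 ('a'): window [1,3] length 3 -- new best
  Position 4 ('d'): repeat (last at 1), move window start to 2
  Position 4 ('d'): window [2,4] length 3
  Position 5 ('h'): window [2,5] length 4 -- new best
  Position 6 ('c'): repeat (last at 2), move window start to 3
  Position 6 ('c'): window [3,6] length 4
  Position 7 ('a'): repeat (last at 3), move window start to 4
  Position 7 ('a'): window [4,7] length 4
  Position 8 ('b'): window [4,8] length 5 -- new best
  Position 9 ('e'): window [4,9] length 6 -- new best
Longest substring with no repeats: "dhcabe" with length 6

6


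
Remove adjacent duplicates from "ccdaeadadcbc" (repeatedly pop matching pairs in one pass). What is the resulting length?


Input: ccdaeadadcbc
Stack-based adjacent duplicate removal:
  Read 'c': push. Stack: c
  Read 'c': matches stack top 'c' => pop. Stack: (empty)
  Read 'd': push. Stack: d
  Read 'a': push. Stack: da
  Read 'e': push. Stack: dae
  Read 'a': push. Stack: daea
  Read 'd': push. Stack: daead
  Read 'a': push. Stack: daeada
  Read 'd': push. Stack: daeadad
  Read 'c': push. Stack: daeadadc
  Read 'b': push. Stack: daeadadcb
  Read 'c': push. Stack: daeadadcbc
Final stack: "daeadadcbc" (length 10)

10


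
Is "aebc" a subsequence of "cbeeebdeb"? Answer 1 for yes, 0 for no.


Check if "aebc" is a subsequence of "cbeeebdeb"
Greedy scan:
  Position 0 ('c'): no match needed
  Position 1 ('b'): no match needed
  Position 2 ('e'): no match needed
  Position 3 ('e'): no match needed
  Position 4 ('e'): no match needed
  Position 5 ('b'): no match needed
  Position 6 ('d'): no match needed
  Position 7 ('e'): no match needed
  Position 8 ('b'): no match needed
Only matched 0/4 characters => not a subsequence

0


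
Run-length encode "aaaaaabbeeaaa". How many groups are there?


Input: aaaaaabbeeaaa
Scanning for consecutive runs:
  Group 1: 'a' x 6 (positions 0-5)
  Group 2: 'b' x 2 (positions 6-7)
  Group 3: 'e' x 2 (positions 8-9)
  Group 4: 'a' x 3 (positions 10-12)
Total groups: 4

4


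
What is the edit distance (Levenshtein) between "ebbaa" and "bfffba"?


Computing edit distance: "ebbaa" -> "bfffba"
DP table:
           b    f    f    f    b    a
      0    1    2    3    4    5    6
  e   1    1    2    3    4    5    6
  b   2    1    2    3    4    4    5
  b   3    2    2    3    4    4    5
  a   4    3    3    3    4    5    4
  a   5    4    4    4    4    5    5
Edit distance = dp[5][6] = 5

5


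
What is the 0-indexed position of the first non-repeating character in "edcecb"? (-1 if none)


Input: edcecb
Character frequencies:
  'b': 1
  'c': 2
  'd': 1
  'e': 2
Scanning left to right for freq == 1:
  Position 0 ('e'): freq=2, skip
  Position 1 ('d'): unique! => answer = 1

1


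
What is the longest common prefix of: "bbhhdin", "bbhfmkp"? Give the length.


Words: bbhhdin, bbhfmkp
  Position 0: all 'b' => match
  Position 1: all 'b' => match
  Position 2: all 'h' => match
  Position 3: ('h', 'f') => mismatch, stop
LCP = "bbh" (length 3)

3


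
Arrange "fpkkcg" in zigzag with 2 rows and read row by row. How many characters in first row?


Zigzag "fpkkcg" into 2 rows:
Placing characters:
  'f' => row 0
  'p' => row 1
  'k' => row 0
  'k' => row 1
  'c' => row 0
  'g' => row 1
Rows:
  Row 0: "fkc"
  Row 1: "pkg"
First row length: 3

3


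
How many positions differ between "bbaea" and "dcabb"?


Comparing "bbaea" and "dcabb" position by position:
  Position 0: 'b' vs 'd' => DIFFER
  Position 1: 'b' vs 'c' => DIFFER
  Position 2: 'a' vs 'a' => same
  Position 3: 'e' vs 'b' => DIFFER
  Position 4: 'a' vs 'b' => DIFFER
Positions that differ: 4

4


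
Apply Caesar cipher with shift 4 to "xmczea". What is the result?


Caesar cipher: shift "xmczea" by 4
  'x' (pos 23) + 4 = pos 1 = 'b'
  'm' (pos 12) + 4 = pos 16 = 'q'
  'c' (pos 2) + 4 = pos 6 = 'g'
  'z' (pos 25) + 4 = pos 3 = 'd'
  'e' (pos 4) + 4 = pos 8 = 'i'
  'a' (pos 0) + 4 = pos 4 = 'e'
Result: bqgdie

bqgdie


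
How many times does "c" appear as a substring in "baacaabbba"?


Searching for "c" in "baacaabbba"
Scanning each position:
  Position 0: "b" => no
  Position 1: "a" => no
  Position 2: "a" => no
  Position 3: "c" => MATCH
  Position 4: "a" => no
  Position 5: "a" => no
  Position 6: "b" => no
  Position 7: "b" => no
  Position 8: "b" => no
  Position 9: "a" => no
Total occurrences: 1

1


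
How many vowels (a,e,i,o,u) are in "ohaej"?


Input: ohaej
Checking each character:
  'o' at position 0: vowel (running total: 1)
  'h' at position 1: consonant
  'a' at position 2: vowel (running total: 2)
  'e' at position 3: vowel (running total: 3)
  'j' at position 4: consonant
Total vowels: 3

3


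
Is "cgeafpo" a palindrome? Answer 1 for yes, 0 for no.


Input: cgeafpo
Reversed: opfaegc
  Compare pos 0 ('c') with pos 6 ('o'): MISMATCH
  Compare pos 1 ('g') with pos 5 ('p'): MISMATCH
  Compare pos 2 ('e') with pos 4 ('f'): MISMATCH
Result: not a palindrome

0


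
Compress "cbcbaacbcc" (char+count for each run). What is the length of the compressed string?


Input: cbcbaacbcc
Runs:
  'c' x 1 => "c1"
  'b' x 1 => "b1"
  'c' x 1 => "c1"
  'b' x 1 => "b1"
  'a' x 2 => "a2"
  'c' x 1 => "c1"
  'b' x 1 => "b1"
  'c' x 2 => "c2"
Compressed: "c1b1c1b1a2c1b1c2"
Compressed length: 16

16


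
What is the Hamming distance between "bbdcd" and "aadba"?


Comparing "bbdcd" and "aadba" position by position:
  Position 0: 'b' vs 'a' => differ
  Position 1: 'b' vs 'a' => differ
  Position 2: 'd' vs 'd' => same
  Position 3: 'c' vs 'b' => differ
  Position 4: 'd' vs 'a' => differ
Total differences (Hamming distance): 4

4


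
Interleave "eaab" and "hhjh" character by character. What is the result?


Interleaving "eaab" and "hhjh":
  Position 0: 'e' from first, 'h' from second => "eh"
  Position 1: 'a' from first, 'h' from second => "ah"
  Position 2: 'a' from first, 'j' from second => "aj"
  Position 3: 'b' from first, 'h' from second => "bh"
Result: ehahajbh

ehahajbh


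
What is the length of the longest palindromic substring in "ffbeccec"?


Input: "ffbeccec"
Checking substrings for palindromes:
  [3:7] "ecce" (len 4) => palindrome
  [5:8] "cec" (len 3) => palindrome
  [0:2] "ff" (len 2) => palindrome
  [4:6] "cc" (len 2) => palindrome
Longest palindromic substring: "ecce" with length 4

4


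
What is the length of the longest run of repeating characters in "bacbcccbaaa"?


Input: "bacbcccbaaa"
Scanning for longest run:
  Position 1 ('a'): new char, reset run to 1
  Position 2 ('c'): new char, reset run to 1
  Position 3 ('b'): new char, reset run to 1
  Position 4 ('c'): new char, reset run to 1
  Position 5 ('c'): continues run of 'c', length=2
  Position 6 ('c'): continues run of 'c', length=3
  Position 7 ('b'): new char, reset run to 1
  Position 8 ('a'): new char, reset run to 1
  Position 9 ('a'): continues run of 'a', length=2
  Position 10 ('a'): continues run of 'a', length=3
Longest run: 'c' with length 3

3


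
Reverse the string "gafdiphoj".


Input: gafdiphoj
Reading characters right to left:
  Position 8: 'j'
  Position 7: 'o'
  Position 6: 'h'
  Position 5: 'p'
  Position 4: 'i'
  Position 3: 'd'
  Position 2: 'f'
  Position 1: 'a'
  Position 0: 'g'
Reversed: johpidfag

johpidfag


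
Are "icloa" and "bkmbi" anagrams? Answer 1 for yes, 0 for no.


Strings: "icloa", "bkmbi"
Sorted first:  acilo
Sorted second: bbikm
Differ at position 0: 'a' vs 'b' => not anagrams

0


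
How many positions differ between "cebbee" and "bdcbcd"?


Comparing "cebbee" and "bdcbcd" position by position:
  Position 0: 'c' vs 'b' => DIFFER
  Position 1: 'e' vs 'd' => DIFFER
  Position 2: 'b' vs 'c' => DIFFER
  Position 3: 'b' vs 'b' => same
  Position 4: 'e' vs 'c' => DIFFER
  Position 5: 'e' vs 'd' => DIFFER
Positions that differ: 5

5


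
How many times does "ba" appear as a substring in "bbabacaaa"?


Searching for "ba" in "bbabacaaa"
Scanning each position:
  Position 0: "bb" => no
  Position 1: "ba" => MATCH
  Position 2: "ab" => no
  Position 3: "ba" => MATCH
  Position 4: "ac" => no
  Position 5: "ca" => no
  Position 6: "aa" => no
  Position 7: "aa" => no
Total occurrences: 2

2


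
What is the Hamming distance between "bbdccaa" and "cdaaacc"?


Comparing "bbdccaa" and "cdaaacc" position by position:
  Position 0: 'b' vs 'c' => differ
  Position 1: 'b' vs 'd' => differ
  Position 2: 'd' vs 'a' => differ
  Position 3: 'c' vs 'a' => differ
  Position 4: 'c' vs 'a' => differ
  Position 5: 'a' vs 'c' => differ
  Position 6: 'a' vs 'c' => differ
Total differences (Hamming distance): 7

7


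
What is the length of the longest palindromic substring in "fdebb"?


Input: "fdebb"
Checking substrings for palindromes:
  [3:5] "bb" (len 2) => palindrome
Longest palindromic substring: "bb" with length 2

2


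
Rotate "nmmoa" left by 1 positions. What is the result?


Input: "nmmoa", rotate left by 1
First 1 characters: "n"
Remaining characters: "mmoa"
Concatenate remaining + first: "mmoa" + "n" = "mmoan"

mmoan


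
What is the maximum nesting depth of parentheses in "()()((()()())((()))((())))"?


Input: "()()((()()())((()))((())))"
Tracking depth:
  Position 0 '(': depth becomes 1
  Position 1 ')': depth becomes 0
  Position 2 '(': depth becomes 1
  Position 3 ')': depth becomes 0
  Position 4 '(': depth becomes 1
  Position 5 '(': depth becomes 2
  Position 6 '(': depth becomes 3
  Position 7 ')': depth becomes 2
  Position 8 '(': depth becomes 3
  Position 9 ')': depth becomes 2
  Position 10 '(': depth becomes 3
  Position 11 ')': depth becomes 2
  Position 12 ')': depth becomes 1
  Position 13 '(': depth becomes 2
  Position 14 '(': depth becomes 3
  Position 15 '(': depth becomes 4
  Position 16 ')': depth becomes 3
  Position 17 ')': depth becomes 2
  Position 18 ')': depth becomes 1
  Position 19 '(': depth becomes 2
  Position 20 '(': depth becomes 3
  Position 21 '(': depth becomes 4
  Position 22 ')': depth becomes 3
  Position 23 ')': depth becomes 2
  Position 24 ')': depth becomes 1
  Position 25 ')': depth becomes 0
Maximum depth reached: 4

4


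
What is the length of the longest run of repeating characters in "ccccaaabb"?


Input: "ccccaaabb"
Scanning for longest run:
  Position 1 ('c'): continues run of 'c', length=2
  Position 2 ('c'): continues run of 'c', length=3
  Position 3 ('c'): continues run of 'c', length=4
  Position 4 ('a'): new char, reset run to 1
  Position 5 ('a'): continues run of 'a', length=2
  Position 6 ('a'): continues run of 'a', length=3
  Position 7 ('b'): new char, reset run to 1
  Position 8 ('b'): continues run of 'b', length=2
Longest run: 'c' with length 4

4


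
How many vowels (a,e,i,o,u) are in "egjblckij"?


Input: egjblckij
Checking each character:
  'e' at position 0: vowel (running total: 1)
  'g' at position 1: consonant
  'j' at position 2: consonant
  'b' at position 3: consonant
  'l' at position 4: consonant
  'c' at position 5: consonant
  'k' at position 6: consonant
  'i' at position 7: vowel (running total: 2)
  'j' at position 8: consonant
Total vowels: 2

2


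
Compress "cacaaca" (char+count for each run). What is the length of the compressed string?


Input: cacaaca
Runs:
  'c' x 1 => "c1"
  'a' x 1 => "a1"
  'c' x 1 => "c1"
  'a' x 2 => "a2"
  'c' x 1 => "c1"
  'a' x 1 => "a1"
Compressed: "c1a1c1a2c1a1"
Compressed length: 12

12


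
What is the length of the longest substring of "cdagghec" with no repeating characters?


Input: "cdagghec"
Sliding window (track last position of each char):
  Position 0 ('c'): window [0,0] length 1 -- new best
  Position 1 ('d'): window [0,1] length 2 -- new best
  Position 2 ('a'): window [0,2] length 3 -- new best
  Position 3 ('g'): window [0,3] length 4 -- new best
  Position 4 ('g'): repeat (last at 3), move window start to 4
  Position 4 ('g'): window [4,4] length 1
  Position 5 ('h'): window [4,5] length 2
  Position 6 ('e'): window [4,6] length 3
  Position 7 ('c'): window [4,7] length 4
Longest substring with no repeats: "cdag" with length 4

4


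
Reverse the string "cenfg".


Input: cenfg
Reading characters right to left:
  Position 4: 'g'
  Position 3: 'f'
  Position 2: 'n'
  Position 1: 'e'
  Position 0: 'c'
Reversed: gfnec

gfnec


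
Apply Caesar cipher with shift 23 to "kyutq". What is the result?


Caesar cipher: shift "kyutq" by 23
  'k' (pos 10) + 23 = pos 7 = 'h'
  'y' (pos 24) + 23 = pos 21 = 'v'
  'u' (pos 20) + 23 = pos 17 = 'r'
  't' (pos 19) + 23 = pos 16 = 'q'
  'q' (pos 16) + 23 = pos 13 = 'n'
Result: hvrqn

hvrqn


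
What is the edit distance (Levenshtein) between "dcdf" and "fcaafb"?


Computing edit distance: "dcdf" -> "fcaafb"
DP table:
           f    c    a    a    f    b
      0    1    2    3    4    5    6
  d   1    1    2    3    4    5    6
  c   2    2    1    2    3    4    5
  d   3    3    2    2    3    4    5
  f   4    3    3    3    3    3    4
Edit distance = dp[4][6] = 4

4


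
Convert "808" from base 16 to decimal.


Input: "808" in base 16
Positional expansion:
  Digit '8' (value 8) x 16^2 = 2048
  Digit '0' (value 0) x 16^1 = 0
  Digit '8' (value 8) x 16^0 = 8
Sum = 2056

2056


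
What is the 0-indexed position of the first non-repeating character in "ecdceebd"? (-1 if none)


Input: ecdceebd
Character frequencies:
  'b': 1
  'c': 2
  'd': 2
  'e': 3
Scanning left to right for freq == 1:
  Position 0 ('e'): freq=3, skip
  Position 1 ('c'): freq=2, skip
  Position 2 ('d'): freq=2, skip
  Position 3 ('c'): freq=2, skip
  Position 4 ('e'): freq=3, skip
  Position 5 ('e'): freq=3, skip
  Position 6 ('b'): unique! => answer = 6

6


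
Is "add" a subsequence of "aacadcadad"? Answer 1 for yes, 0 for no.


Check if "add" is a subsequence of "aacadcadad"
Greedy scan:
  Position 0 ('a'): matches sub[0] = 'a'
  Position 1 ('a'): no match needed
  Position 2 ('c'): no match needed
  Position 3 ('a'): no match needed
  Position 4 ('d'): matches sub[1] = 'd'
  Position 5 ('c'): no match needed
  Position 6 ('a'): no match needed
  Position 7 ('d'): matches sub[2] = 'd'
  Position 8 ('a'): no match needed
  Position 9 ('d'): no match needed
All 3 characters matched => is a subsequence

1


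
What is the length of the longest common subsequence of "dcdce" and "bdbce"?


LCS of "dcdce" and "bdbce"
DP table:
           b    d    b    c    e
      0    0    0    0    0    0
  d   0    0    1    1    1    1
  c   0    0    1    1    2    2
  d   0    0    1    1    2    2
  c   0    0    1    1    2    2
  e   0    0    1    1    2    3
LCS length = dp[5][5] = 3

3


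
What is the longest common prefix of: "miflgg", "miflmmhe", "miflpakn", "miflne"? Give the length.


Words: miflgg, miflmmhe, miflpakn, miflne
  Position 0: all 'm' => match
  Position 1: all 'i' => match
  Position 2: all 'f' => match
  Position 3: all 'l' => match
  Position 4: ('g', 'm', 'p', 'n') => mismatch, stop
LCP = "mifl" (length 4)

4


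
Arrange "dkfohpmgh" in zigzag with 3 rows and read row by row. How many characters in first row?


Zigzag "dkfohpmgh" into 3 rows:
Placing characters:
  'd' => row 0
  'k' => row 1
  'f' => row 2
  'o' => row 1
  'h' => row 0
  'p' => row 1
  'm' => row 2
  'g' => row 1
  'h' => row 0
Rows:
  Row 0: "dhh"
  Row 1: "kopg"
  Row 2: "fm"
First row length: 3

3


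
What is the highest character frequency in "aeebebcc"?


Input: aeebebcc
Character counts:
  'a': 1
  'b': 2
  'c': 2
  'e': 3
Maximum frequency: 3

3


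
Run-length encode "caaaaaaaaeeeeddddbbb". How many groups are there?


Input: caaaaaaaaeeeeddddbbb
Scanning for consecutive runs:
  Group 1: 'c' x 1 (positions 0-0)
  Group 2: 'a' x 8 (positions 1-8)
  Group 3: 'e' x 4 (positions 9-12)
  Group 4: 'd' x 4 (positions 13-16)
  Group 5: 'b' x 3 (positions 17-19)
Total groups: 5

5


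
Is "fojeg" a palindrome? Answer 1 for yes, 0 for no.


Input: fojeg
Reversed: gejof
  Compare pos 0 ('f') with pos 4 ('g'): MISMATCH
  Compare pos 1 ('o') with pos 3 ('e'): MISMATCH
Result: not a palindrome

0


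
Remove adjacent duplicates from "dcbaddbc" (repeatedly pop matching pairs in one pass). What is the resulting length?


Input: dcbaddbc
Stack-based adjacent duplicate removal:
  Read 'd': push. Stack: d
  Read 'c': push. Stack: dc
  Read 'b': push. Stack: dcb
  Read 'a': push. Stack: dcba
  Read 'd': push. Stack: dcbad
  Read 'd': matches stack top 'd' => pop. Stack: dcba
  Read 'b': push. Stack: dcbab
  Read 'c': push. Stack: dcbabc
Final stack: "dcbabc" (length 6)

6


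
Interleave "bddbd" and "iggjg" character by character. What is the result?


Interleaving "bddbd" and "iggjg":
  Position 0: 'b' from first, 'i' from second => "bi"
  Position 1: 'd' from first, 'g' from second => "dg"
  Position 2: 'd' from first, 'g' from second => "dg"
  Position 3: 'b' from first, 'j' from second => "bj"
  Position 4: 'd' from first, 'g' from second => "dg"
Result: bidgdgbjdg

bidgdgbjdg


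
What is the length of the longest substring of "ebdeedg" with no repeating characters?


Input: "ebdeedg"
Sliding window (track last position of each char):
  Position 0 ('e'): window [0,0] length 1 -- new best
  Position 1 ('b'): window [0,1] length 2 -- new best
  Position 2 ('d'): window [0,2] length 3 -- new best
  Position 3 ('e'): repeat (last at 0), move window start to 1
  Position 3 ('e'): window [1,3] length 3
  Position 4 ('e'): repeat (last at 3), move window start to 4
  Position 4 ('e'): window [4,4] length 1
  Position 5 ('d'): window [4,5] length 2
  Position 6 ('g'): window [4,6] length 3
Longest substring with no repeats: "ebd" with length 3

3


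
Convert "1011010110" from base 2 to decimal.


Input: "1011010110" in base 2
Positional expansion:
  Digit '1' (value 1) x 2^9 = 512
  Digit '0' (value 0) x 2^8 = 0
  Digit '1' (value 1) x 2^7 = 128
  Digit '1' (value 1) x 2^6 = 64
  Digit '0' (value 0) x 2^5 = 0
  Digit '1' (value 1) x 2^4 = 16
  Digit '0' (value 0) x 2^3 = 0
  Digit '1' (value 1) x 2^2 = 4
  Digit '1' (value 1) x 2^1 = 2
  Digit '0' (value 0) x 2^0 = 0
Sum = 726

726


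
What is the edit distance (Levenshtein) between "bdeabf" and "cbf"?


Computing edit distance: "bdeabf" -> "cbf"
DP table:
           c    b    f
      0    1    2    3
  b   1    1    1    2
  d   2    2    2    2
  e   3    3    3    3
  a   4    4    4    4
  b   5    5    4    5
  f   6    6    5    4
Edit distance = dp[6][3] = 4

4


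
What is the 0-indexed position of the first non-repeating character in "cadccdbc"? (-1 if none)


Input: cadccdbc
Character frequencies:
  'a': 1
  'b': 1
  'c': 4
  'd': 2
Scanning left to right for freq == 1:
  Position 0 ('c'): freq=4, skip
  Position 1 ('a'): unique! => answer = 1

1


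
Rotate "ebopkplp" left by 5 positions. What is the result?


Input: "ebopkplp", rotate left by 5
First 5 characters: "ebopk"
Remaining characters: "plp"
Concatenate remaining + first: "plp" + "ebopk" = "plpebopk"

plpebopk


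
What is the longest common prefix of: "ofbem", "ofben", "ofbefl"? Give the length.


Words: ofbem, ofben, ofbefl
  Position 0: all 'o' => match
  Position 1: all 'f' => match
  Position 2: all 'b' => match
  Position 3: all 'e' => match
  Position 4: ('m', 'n', 'f') => mismatch, stop
LCP = "ofbe" (length 4)

4


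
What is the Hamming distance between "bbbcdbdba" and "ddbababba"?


Comparing "bbbcdbdba" and "ddbababba" position by position:
  Position 0: 'b' vs 'd' => differ
  Position 1: 'b' vs 'd' => differ
  Position 2: 'b' vs 'b' => same
  Position 3: 'c' vs 'a' => differ
  Position 4: 'd' vs 'b' => differ
  Position 5: 'b' vs 'a' => differ
  Position 6: 'd' vs 'b' => differ
  Position 7: 'b' vs 'b' => same
  Position 8: 'a' vs 'a' => same
Total differences (Hamming distance): 6

6


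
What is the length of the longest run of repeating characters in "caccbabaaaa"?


Input: "caccbabaaaa"
Scanning for longest run:
  Position 1 ('a'): new char, reset run to 1
  Position 2 ('c'): new char, reset run to 1
  Position 3 ('c'): continues run of 'c', length=2
  Position 4 ('b'): new char, reset run to 1
  Position 5 ('a'): new char, reset run to 1
  Position 6 ('b'): new char, reset run to 1
  Position 7 ('a'): new char, reset run to 1
  Position 8 ('a'): continues run of 'a', length=2
  Position 9 ('a'): continues run of 'a', length=3
  Position 10 ('a'): continues run of 'a', length=4
Longest run: 'a' with length 4

4


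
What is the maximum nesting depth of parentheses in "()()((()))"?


Input: "()()((()))"
Tracking depth:
  Position 0 '(': depth becomes 1
  Position 1 ')': depth becomes 0
  Position 2 '(': depth becomes 1
  Position 3 ')': depth becomes 0
  Position 4 '(': depth becomes 1
  Position 5 '(': depth becomes 2
  Position 6 '(': depth becomes 3
  Position 7 ')': depth becomes 2
  Position 8 ')': depth becomes 1
  Position 9 ')': depth becomes 0
Maximum depth reached: 3

3


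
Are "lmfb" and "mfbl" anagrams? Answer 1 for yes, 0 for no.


Strings: "lmfb", "mfbl"
Sorted first:  bflm
Sorted second: bflm
Sorted forms match => anagrams

1


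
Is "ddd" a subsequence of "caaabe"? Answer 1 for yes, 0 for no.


Check if "ddd" is a subsequence of "caaabe"
Greedy scan:
  Position 0 ('c'): no match needed
  Position 1 ('a'): no match needed
  Position 2 ('a'): no match needed
  Position 3 ('a'): no match needed
  Position 4 ('b'): no match needed
  Position 5 ('e'): no match needed
Only matched 0/3 characters => not a subsequence

0


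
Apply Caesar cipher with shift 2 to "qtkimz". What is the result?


Caesar cipher: shift "qtkimz" by 2
  'q' (pos 16) + 2 = pos 18 = 's'
  't' (pos 19) + 2 = pos 21 = 'v'
  'k' (pos 10) + 2 = pos 12 = 'm'
  'i' (pos 8) + 2 = pos 10 = 'k'
  'm' (pos 12) + 2 = pos 14 = 'o'
  'z' (pos 25) + 2 = pos 1 = 'b'
Result: svmkob

svmkob


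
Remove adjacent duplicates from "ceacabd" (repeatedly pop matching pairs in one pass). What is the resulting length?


Input: ceacabd
Stack-based adjacent duplicate removal:
  Read 'c': push. Stack: c
  Read 'e': push. Stack: ce
  Read 'a': push. Stack: cea
  Read 'c': push. Stack: ceac
  Read 'a': push. Stack: ceaca
  Read 'b': push. Stack: ceacab
  Read 'd': push. Stack: ceacabd
Final stack: "ceacabd" (length 7)

7


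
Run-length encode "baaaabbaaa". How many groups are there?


Input: baaaabbaaa
Scanning for consecutive runs:
  Group 1: 'b' x 1 (positions 0-0)
  Group 2: 'a' x 4 (positions 1-4)
  Group 3: 'b' x 2 (positions 5-6)
  Group 4: 'a' x 3 (positions 7-9)
Total groups: 4

4


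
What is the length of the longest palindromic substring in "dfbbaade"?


Input: "dfbbaade"
Checking substrings for palindromes:
  [2:4] "bb" (len 2) => palindrome
  [4:6] "aa" (len 2) => palindrome
Longest palindromic substring: "bb" with length 2

2


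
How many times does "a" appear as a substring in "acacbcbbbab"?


Searching for "a" in "acacbcbbbab"
Scanning each position:
  Position 0: "a" => MATCH
  Position 1: "c" => no
  Position 2: "a" => MATCH
  Position 3: "c" => no
  Position 4: "b" => no
  Position 5: "c" => no
  Position 6: "b" => no
  Position 7: "b" => no
  Position 8: "b" => no
  Position 9: "a" => MATCH
  Position 10: "b" => no
Total occurrences: 3

3


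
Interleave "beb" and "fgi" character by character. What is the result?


Interleaving "beb" and "fgi":
  Position 0: 'b' from first, 'f' from second => "bf"
  Position 1: 'e' from first, 'g' from second => "eg"
  Position 2: 'b' from first, 'i' from second => "bi"
Result: bfegbi

bfegbi


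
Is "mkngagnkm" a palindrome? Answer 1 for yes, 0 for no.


Input: mkngagnkm
Reversed: mkngagnkm
  Compare pos 0 ('m') with pos 8 ('m'): match
  Compare pos 1 ('k') with pos 7 ('k'): match
  Compare pos 2 ('n') with pos 6 ('n'): match
  Compare pos 3 ('g') with pos 5 ('g'): match
Result: palindrome

1


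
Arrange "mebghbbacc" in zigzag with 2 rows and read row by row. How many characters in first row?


Zigzag "mebghbbacc" into 2 rows:
Placing characters:
  'm' => row 0
  'e' => row 1
  'b' => row 0
  'g' => row 1
  'h' => row 0
  'b' => row 1
  'b' => row 0
  'a' => row 1
  'c' => row 0
  'c' => row 1
Rows:
  Row 0: "mbhbc"
  Row 1: "egbac"
First row length: 5

5


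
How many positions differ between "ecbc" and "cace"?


Comparing "ecbc" and "cace" position by position:
  Position 0: 'e' vs 'c' => DIFFER
  Position 1: 'c' vs 'a' => DIFFER
  Position 2: 'b' vs 'c' => DIFFER
  Position 3: 'c' vs 'e' => DIFFER
Positions that differ: 4

4


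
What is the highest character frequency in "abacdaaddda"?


Input: abacdaaddda
Character counts:
  'a': 5
  'b': 1
  'c': 1
  'd': 4
Maximum frequency: 5

5


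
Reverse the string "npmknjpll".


Input: npmknjpll
Reading characters right to left:
  Position 8: 'l'
  Position 7: 'l'
  Position 6: 'p'
  Position 5: 'j'
  Position 4: 'n'
  Position 3: 'k'
  Position 2: 'm'
  Position 1: 'p'
  Position 0: 'n'
Reversed: llpjnkmpn

llpjnkmpn


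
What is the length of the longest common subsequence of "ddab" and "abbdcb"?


LCS of "ddab" and "abbdcb"
DP table:
           a    b    b    d    c    b
      0    0    0    0    0    0    0
  d   0    0    0    0    1    1    1
  d   0    0    0    0    1    1    1
  a   0    1    1    1    1    1    1
  b   0    1    2    2    2    2    2
LCS length = dp[4][6] = 2

2


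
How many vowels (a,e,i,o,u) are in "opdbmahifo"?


Input: opdbmahifo
Checking each character:
  'o' at position 0: vowel (running total: 1)
  'p' at position 1: consonant
  'd' at position 2: consonant
  'b' at position 3: consonant
  'm' at position 4: consonant
  'a' at position 5: vowel (running total: 2)
  'h' at position 6: consonant
  'i' at position 7: vowel (running total: 3)
  'f' at position 8: consonant
  'o' at position 9: vowel (running total: 4)
Total vowels: 4

4


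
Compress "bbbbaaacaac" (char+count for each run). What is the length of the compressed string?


Input: bbbbaaacaac
Runs:
  'b' x 4 => "b4"
  'a' x 3 => "a3"
  'c' x 1 => "c1"
  'a' x 2 => "a2"
  'c' x 1 => "c1"
Compressed: "b4a3c1a2c1"
Compressed length: 10

10


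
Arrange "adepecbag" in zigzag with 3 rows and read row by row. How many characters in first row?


Zigzag "adepecbag" into 3 rows:
Placing characters:
  'a' => row 0
  'd' => row 1
  'e' => row 2
  'p' => row 1
  'e' => row 0
  'c' => row 1
  'b' => row 2
  'a' => row 1
  'g' => row 0
Rows:
  Row 0: "aeg"
  Row 1: "dpca"
  Row 2: "eb"
First row length: 3

3


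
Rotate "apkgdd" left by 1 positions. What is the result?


Input: "apkgdd", rotate left by 1
First 1 characters: "a"
Remaining characters: "pkgdd"
Concatenate remaining + first: "pkgdd" + "a" = "pkgdda"

pkgdda


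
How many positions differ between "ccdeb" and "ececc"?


Comparing "ccdeb" and "ececc" position by position:
  Position 0: 'c' vs 'e' => DIFFER
  Position 1: 'c' vs 'c' => same
  Position 2: 'd' vs 'e' => DIFFER
  Position 3: 'e' vs 'c' => DIFFER
  Position 4: 'b' vs 'c' => DIFFER
Positions that differ: 4

4


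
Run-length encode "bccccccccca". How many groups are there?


Input: bccccccccca
Scanning for consecutive runs:
  Group 1: 'b' x 1 (positions 0-0)
  Group 2: 'c' x 9 (positions 1-9)
  Group 3: 'a' x 1 (positions 10-10)
Total groups: 3

3


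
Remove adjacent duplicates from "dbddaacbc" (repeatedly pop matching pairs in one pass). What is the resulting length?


Input: dbddaacbc
Stack-based adjacent duplicate removal:
  Read 'd': push. Stack: d
  Read 'b': push. Stack: db
  Read 'd': push. Stack: dbd
  Read 'd': matches stack top 'd' => pop. Stack: db
  Read 'a': push. Stack: dba
  Read 'a': matches stack top 'a' => pop. Stack: db
  Read 'c': push. Stack: dbc
  Read 'b': push. Stack: dbcb
  Read 'c': push. Stack: dbcbc
Final stack: "dbcbc" (length 5)

5


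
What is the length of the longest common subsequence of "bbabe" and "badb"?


LCS of "bbabe" and "badb"
DP table:
           b    a    d    b
      0    0    0    0    0
  b   0    1    1    1    1
  b   0    1    1    1    2
  a   0    1    2    2    2
  b   0    1    2    2    3
  e   0    1    2    2    3
LCS length = dp[5][4] = 3

3


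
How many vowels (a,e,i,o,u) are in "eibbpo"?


Input: eibbpo
Checking each character:
  'e' at position 0: vowel (running total: 1)
  'i' at position 1: vowel (running total: 2)
  'b' at position 2: consonant
  'b' at position 3: consonant
  'p' at position 4: consonant
  'o' at position 5: vowel (running total: 3)
Total vowels: 3

3


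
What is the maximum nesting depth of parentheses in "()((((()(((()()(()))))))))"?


Input: "()((((()(((()()(()))))))))"
Tracking depth:
  Position 0 '(': depth becomes 1
  Position 1 ')': depth becomes 0
  Position 2 '(': depth becomes 1
  Position 3 '(': depth becomes 2
  Position 4 '(': depth becomes 3
  Position 5 '(': depth becomes 4
  Position 6 '(': depth becomes 5
  Position 7 ')': depth becomes 4
  Position 8 '(': depth becomes 5
  Position 9 '(': depth becomes 6
  Position 10 '(': depth becomes 7
  Position 11 '(': depth becomes 8
  Position 12 ')': depth becomes 7
  Position 13 '(': depth becomes 8
  Position 14 ')': depth becomes 7
  Position 15 '(': depth becomes 8
  Position 16 '(': depth becomes 9
  Position 17 ')': depth becomes 8
  Position 18 ')': depth becomes 7
  Position 19 ')': depth becomes 6
  Position 20 ')': depth becomes 5
  Position 21 ')': depth becomes 4
  Position 22 ')': depth becomes 3
  Position 23 ')': depth becomes 2
  Position 24 ')': depth becomes 1
  Position 25 ')': depth becomes 0
Maximum depth reached: 9

9


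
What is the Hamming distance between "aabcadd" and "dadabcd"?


Comparing "aabcadd" and "dadabcd" position by position:
  Position 0: 'a' vs 'd' => differ
  Position 1: 'a' vs 'a' => same
  Position 2: 'b' vs 'd' => differ
  Position 3: 'c' vs 'a' => differ
  Position 4: 'a' vs 'b' => differ
  Position 5: 'd' vs 'c' => differ
  Position 6: 'd' vs 'd' => same
Total differences (Hamming distance): 5

5


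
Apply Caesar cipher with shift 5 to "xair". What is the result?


Caesar cipher: shift "xair" by 5
  'x' (pos 23) + 5 = pos 2 = 'c'
  'a' (pos 0) + 5 = pos 5 = 'f'
  'i' (pos 8) + 5 = pos 13 = 'n'
  'r' (pos 17) + 5 = pos 22 = 'w'
Result: cfnw

cfnw


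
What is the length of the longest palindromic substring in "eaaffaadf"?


Input: "eaaffaadf"
Checking substrings for palindromes:
  [1:7] "aaffaa" (len 6) => palindrome
  [2:6] "affa" (len 4) => palindrome
  [1:3] "aa" (len 2) => palindrome
  [3:5] "ff" (len 2) => palindrome
  [5:7] "aa" (len 2) => palindrome
Longest palindromic substring: "aaffaa" with length 6

6


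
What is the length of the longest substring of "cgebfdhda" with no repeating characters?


Input: "cgebfdhda"
Sliding window (track last position of each char):
  Position 0 ('c'): window [0,0] length 1 -- new best
  Position 1 ('g'): window [0,1] length 2 -- new best
  Position 2 ('e'): window [0,2] length 3 -- new best
  Position 3 ('b'): window [0,3] length 4 -- new best
  Position 4 ('f'): window [0,4] length 5 -- new best
  Position 5 ('d'): window [0,5] length 6 -- new best
  Position 6 ('h'): window [0,6] length 7 -- new best
  Position 7 ('d'): repeat (last at 5), move window start to 6
  Position 7 ('d'): window [6,7] length 2
  Position 8 ('a'): window [6,8] length 3
Longest substring with no repeats: "cgebfdh" with length 7

7


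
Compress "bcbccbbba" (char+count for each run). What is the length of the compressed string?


Input: bcbccbbba
Runs:
  'b' x 1 => "b1"
  'c' x 1 => "c1"
  'b' x 1 => "b1"
  'c' x 2 => "c2"
  'b' x 3 => "b3"
  'a' x 1 => "a1"
Compressed: "b1c1b1c2b3a1"
Compressed length: 12

12


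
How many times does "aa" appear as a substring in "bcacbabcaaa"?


Searching for "aa" in "bcacbabcaaa"
Scanning each position:
  Position 0: "bc" => no
  Position 1: "ca" => no
  Position 2: "ac" => no
  Position 3: "cb" => no
  Position 4: "ba" => no
  Position 5: "ab" => no
  Position 6: "bc" => no
  Position 7: "ca" => no
  Position 8: "aa" => MATCH
  Position 9: "aa" => MATCH
Total occurrences: 2

2


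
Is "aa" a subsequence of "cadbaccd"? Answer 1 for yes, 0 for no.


Check if "aa" is a subsequence of "cadbaccd"
Greedy scan:
  Position 0 ('c'): no match needed
  Position 1 ('a'): matches sub[0] = 'a'
  Position 2 ('d'): no match needed
  Position 3 ('b'): no match needed
  Position 4 ('a'): matches sub[1] = 'a'
  Position 5 ('c'): no match needed
  Position 6 ('c'): no match needed
  Position 7 ('d'): no match needed
All 2 characters matched => is a subsequence

1


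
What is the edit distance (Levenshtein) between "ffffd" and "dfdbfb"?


Computing edit distance: "ffffd" -> "dfdbfb"
DP table:
           d    f    d    b    f    b
      0    1    2    3    4    5    6
  f   1    1    1    2    3    4    5
  f   2    2    1    2    3    3    4
  f   3    3    2    2    3    3    4
  f   4    4    3    3    3    3    4
  d   5    4    4    3    4    4    4
Edit distance = dp[5][6] = 4

4


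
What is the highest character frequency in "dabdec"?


Input: dabdec
Character counts:
  'a': 1
  'b': 1
  'c': 1
  'd': 2
  'e': 1
Maximum frequency: 2

2


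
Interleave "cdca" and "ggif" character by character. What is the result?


Interleaving "cdca" and "ggif":
  Position 0: 'c' from first, 'g' from second => "cg"
  Position 1: 'd' from first, 'g' from second => "dg"
  Position 2: 'c' from first, 'i' from second => "ci"
  Position 3: 'a' from first, 'f' from second => "af"
Result: cgdgciaf

cgdgciaf


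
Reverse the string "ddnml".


Input: ddnml
Reading characters right to left:
  Position 4: 'l'
  Position 3: 'm'
  Position 2: 'n'
  Position 1: 'd'
  Position 0: 'd'
Reversed: lmndd

lmndd


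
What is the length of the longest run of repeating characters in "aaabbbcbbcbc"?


Input: "aaabbbcbbcbc"
Scanning for longest run:
  Position 1 ('a'): continues run of 'a', length=2
  Position 2 ('a'): continues run of 'a', length=3
  Position 3 ('b'): new char, reset run to 1
  Position 4 ('b'): continues run of 'b', length=2
  Position 5 ('b'): continues run of 'b', length=3
  Position 6 ('c'): new char, reset run to 1
  Position 7 ('b'): new char, reset run to 1
  Position 8 ('b'): continues run of 'b', length=2
  Position 9 ('c'): new char, reset run to 1
  Position 10 ('b'): new char, reset run to 1
  Position 11 ('c'): new char, reset run to 1
Longest run: 'a' with length 3

3


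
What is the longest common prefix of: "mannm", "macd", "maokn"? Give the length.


Words: mannm, macd, maokn
  Position 0: all 'm' => match
  Position 1: all 'a' => match
  Position 2: ('n', 'c', 'o') => mismatch, stop
LCP = "ma" (length 2)

2


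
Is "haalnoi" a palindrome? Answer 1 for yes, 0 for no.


Input: haalnoi
Reversed: ionlaah
  Compare pos 0 ('h') with pos 6 ('i'): MISMATCH
  Compare pos 1 ('a') with pos 5 ('o'): MISMATCH
  Compare pos 2 ('a') with pos 4 ('n'): MISMATCH
Result: not a palindrome

0


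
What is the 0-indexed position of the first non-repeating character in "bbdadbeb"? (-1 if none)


Input: bbdadbeb
Character frequencies:
  'a': 1
  'b': 4
  'd': 2
  'e': 1
Scanning left to right for freq == 1:
  Position 0 ('b'): freq=4, skip
  Position 1 ('b'): freq=4, skip
  Position 2 ('d'): freq=2, skip
  Position 3 ('a'): unique! => answer = 3

3


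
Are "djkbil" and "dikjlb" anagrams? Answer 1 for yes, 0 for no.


Strings: "djkbil", "dikjlb"
Sorted first:  bdijkl
Sorted second: bdijkl
Sorted forms match => anagrams

1


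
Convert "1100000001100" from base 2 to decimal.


Input: "1100000001100" in base 2
Positional expansion:
  Digit '1' (value 1) x 2^12 = 4096
  Digit '1' (value 1) x 2^11 = 2048
  Digit '0' (value 0) x 2^10 = 0
  Digit '0' (value 0) x 2^9 = 0
  Digit '0' (value 0) x 2^8 = 0
  Digit '0' (value 0) x 2^7 = 0
  Digit '0' (value 0) x 2^6 = 0
  Digit '0' (value 0) x 2^5 = 0
  Digit '0' (value 0) x 2^4 = 0
  Digit '1' (value 1) x 2^3 = 8
  Digit '1' (value 1) x 2^2 = 4
  Digit '0' (value 0) x 2^1 = 0
  Digit '0' (value 0) x 2^0 = 0
Sum = 6156

6156


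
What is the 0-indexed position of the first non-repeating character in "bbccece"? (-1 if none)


Input: bbccece
Character frequencies:
  'b': 2
  'c': 3
  'e': 2
Scanning left to right for freq == 1:
  Position 0 ('b'): freq=2, skip
  Position 1 ('b'): freq=2, skip
  Position 2 ('c'): freq=3, skip
  Position 3 ('c'): freq=3, skip
  Position 4 ('e'): freq=2, skip
  Position 5 ('c'): freq=3, skip
  Position 6 ('e'): freq=2, skip
  No unique character found => answer = -1

-1


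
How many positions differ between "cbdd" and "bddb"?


Comparing "cbdd" and "bddb" position by position:
  Position 0: 'c' vs 'b' => DIFFER
  Position 1: 'b' vs 'd' => DIFFER
  Position 2: 'd' vs 'd' => same
  Position 3: 'd' vs 'b' => DIFFER
Positions that differ: 3

3
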